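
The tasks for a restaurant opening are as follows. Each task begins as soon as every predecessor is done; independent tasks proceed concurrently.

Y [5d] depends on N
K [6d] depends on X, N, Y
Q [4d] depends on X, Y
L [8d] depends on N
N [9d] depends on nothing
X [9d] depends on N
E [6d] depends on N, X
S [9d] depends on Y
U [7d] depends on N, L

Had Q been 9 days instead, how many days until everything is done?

Baseline: N→X→K = 9+9+6 = 24 → 24 days.
Q has 2 days of float (longest path through it is 22).
Now N→X→Q = 9+9+9 = 27 is longest, so the finish becomes 27 days.

27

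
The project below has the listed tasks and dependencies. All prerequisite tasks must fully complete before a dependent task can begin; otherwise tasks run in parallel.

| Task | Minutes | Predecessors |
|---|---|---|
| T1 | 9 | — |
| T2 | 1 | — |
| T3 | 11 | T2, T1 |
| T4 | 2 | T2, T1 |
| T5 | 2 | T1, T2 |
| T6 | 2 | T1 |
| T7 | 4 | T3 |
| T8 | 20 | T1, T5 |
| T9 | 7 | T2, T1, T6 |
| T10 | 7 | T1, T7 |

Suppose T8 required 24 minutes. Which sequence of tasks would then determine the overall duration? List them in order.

T1, T5, T8

Critical path before the change: T1→T5→T8 = 9+2+20 = 31 giving 31 minutes.
T8 is on the critical path; changing it to 24 makes that path 35 minutes.
That remains the longest chain; total 35 minutes.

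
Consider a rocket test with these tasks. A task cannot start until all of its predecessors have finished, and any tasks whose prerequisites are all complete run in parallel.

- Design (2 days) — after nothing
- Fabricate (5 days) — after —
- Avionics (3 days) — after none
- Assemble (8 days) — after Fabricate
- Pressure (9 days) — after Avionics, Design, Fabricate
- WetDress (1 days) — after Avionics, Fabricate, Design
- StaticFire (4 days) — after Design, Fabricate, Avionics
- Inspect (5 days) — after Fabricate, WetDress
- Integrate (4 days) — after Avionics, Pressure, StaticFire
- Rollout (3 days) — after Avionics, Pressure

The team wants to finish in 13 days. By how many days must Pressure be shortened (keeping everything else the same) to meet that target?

Current finish: 18 days; target: 13.
Pressure is on every critical path, so each day cut from Pressure cuts the finish by one (this holds down to a finish of 13).
Need 18 − 13 = 5 days off Pressure → Pressure becomes 4 days, finish becomes 13.

5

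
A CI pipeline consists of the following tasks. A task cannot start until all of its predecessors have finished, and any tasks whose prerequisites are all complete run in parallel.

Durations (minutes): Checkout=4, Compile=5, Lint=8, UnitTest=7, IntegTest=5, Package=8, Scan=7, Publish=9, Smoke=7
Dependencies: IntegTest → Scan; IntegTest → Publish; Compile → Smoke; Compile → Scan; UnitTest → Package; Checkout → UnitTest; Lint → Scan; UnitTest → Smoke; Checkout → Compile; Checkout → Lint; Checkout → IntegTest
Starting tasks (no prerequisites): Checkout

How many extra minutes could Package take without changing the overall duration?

0

Checkout→Lint→Scan = 4+8+7 = 19 sets the makespan at 19 minutes.
The longest chain containing Package totals 19 minutes.
So Package can slip 19 − 19 = 0 minutes.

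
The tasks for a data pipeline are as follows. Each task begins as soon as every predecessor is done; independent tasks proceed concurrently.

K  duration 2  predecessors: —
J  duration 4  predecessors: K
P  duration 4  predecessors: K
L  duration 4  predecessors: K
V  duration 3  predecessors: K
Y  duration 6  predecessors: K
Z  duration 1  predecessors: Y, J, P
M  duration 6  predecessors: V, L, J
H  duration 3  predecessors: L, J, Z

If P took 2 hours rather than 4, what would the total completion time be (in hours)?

As given, the longest chain is K→J→M = 2+4+6 = 12, so the finish is 12 hours.
The longest path through P is only 10 hours, so P has float 2.
The critical path is still K→J→M; finish is now 12 hours.

12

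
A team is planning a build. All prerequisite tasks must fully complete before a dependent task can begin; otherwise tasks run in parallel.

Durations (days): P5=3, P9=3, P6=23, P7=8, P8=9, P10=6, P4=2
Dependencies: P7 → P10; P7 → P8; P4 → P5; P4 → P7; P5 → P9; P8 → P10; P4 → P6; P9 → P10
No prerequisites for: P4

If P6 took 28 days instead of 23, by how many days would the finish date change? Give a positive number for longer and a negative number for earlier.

Actual critical path: P4→P6 = 2+23 = 25 ⇒ 25 days.
Since P6 is critical, the +5 change carries straight to that chain (now 30 days).
No other chain overtakes it, so the finish is 30 days.
Change in finish: 30 − 25 = +5 days.

5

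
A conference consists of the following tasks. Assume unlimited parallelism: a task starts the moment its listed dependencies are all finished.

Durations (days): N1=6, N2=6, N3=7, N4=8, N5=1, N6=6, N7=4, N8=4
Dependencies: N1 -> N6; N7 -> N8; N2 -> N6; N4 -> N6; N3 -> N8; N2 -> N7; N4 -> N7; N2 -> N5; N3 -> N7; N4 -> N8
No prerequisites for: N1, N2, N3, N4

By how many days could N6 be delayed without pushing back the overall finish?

2

The longest chain is N4→N7→N8 = 8+4+4 = 16; overall finish 16 days.
N6 finishes as early as 14 and must finish by 16.
Slack of N6 = 10 − 8 = 2 days.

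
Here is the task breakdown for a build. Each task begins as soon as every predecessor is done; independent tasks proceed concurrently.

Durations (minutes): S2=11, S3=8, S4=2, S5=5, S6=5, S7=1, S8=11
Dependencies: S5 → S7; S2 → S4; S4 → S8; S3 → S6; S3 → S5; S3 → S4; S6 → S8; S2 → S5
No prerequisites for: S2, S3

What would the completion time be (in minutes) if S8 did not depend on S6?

With the dependency in place, S2→S4→S8 = 11+2+11 = 24 sets the finish at 24 minutes.
Dropping S6→S8 doesn't change S8's earliest start (13); another predecessor still binds.
After: S2→S4→S8 = 11+2+11 = 24 → 24 minutes.

24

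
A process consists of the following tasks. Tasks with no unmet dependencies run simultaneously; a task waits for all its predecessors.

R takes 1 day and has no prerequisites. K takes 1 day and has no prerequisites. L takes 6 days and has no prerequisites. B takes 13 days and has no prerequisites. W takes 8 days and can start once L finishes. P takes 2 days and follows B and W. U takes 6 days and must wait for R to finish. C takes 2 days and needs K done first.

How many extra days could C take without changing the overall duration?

The longest chain is L→W→P = 6+8+2 = 16; overall finish 16 days.
Longest path through C: 3 days (earliest finish 3, latest finish 16).
So C can slip 16 − 3 = 13 days.

13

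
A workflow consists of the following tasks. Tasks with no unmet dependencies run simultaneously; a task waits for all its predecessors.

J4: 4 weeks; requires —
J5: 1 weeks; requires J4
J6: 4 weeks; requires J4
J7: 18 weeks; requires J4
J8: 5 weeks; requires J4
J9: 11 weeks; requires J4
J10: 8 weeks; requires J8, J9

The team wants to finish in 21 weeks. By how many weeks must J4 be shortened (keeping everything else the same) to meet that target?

2

Current finish: 23 weeks; target: 21.
J4 is on every critical path, so each week cut from J4 cuts the finish by one (this holds down to a finish of 20).
Need 23 − 21 = 2 weeks off J4 → J4 becomes 2 weeks, finish becomes 21.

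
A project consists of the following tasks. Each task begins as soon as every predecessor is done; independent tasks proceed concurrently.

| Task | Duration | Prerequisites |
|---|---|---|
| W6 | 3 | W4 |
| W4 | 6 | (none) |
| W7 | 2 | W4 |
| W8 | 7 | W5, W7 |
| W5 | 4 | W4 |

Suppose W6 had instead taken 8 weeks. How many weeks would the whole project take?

Baseline: W4→W5→W8 = 6+4+7 = 17 → 17 weeks.
The longest path through W6 is only 9 weeks, so W6 has float 8.
No other chain overtakes it, so the finish is 17 weeks.

17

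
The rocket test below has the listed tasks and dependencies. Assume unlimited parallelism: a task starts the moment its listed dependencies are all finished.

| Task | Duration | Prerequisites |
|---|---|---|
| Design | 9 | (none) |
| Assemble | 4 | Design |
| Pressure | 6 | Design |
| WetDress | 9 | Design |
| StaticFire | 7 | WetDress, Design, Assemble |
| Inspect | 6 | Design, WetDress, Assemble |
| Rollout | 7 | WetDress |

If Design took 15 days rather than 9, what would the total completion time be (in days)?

31

Critical path before the change: Design→WetDress→StaticFire = 9+9+7 = 25 giving 25 days.
Design lies on that path, so at 15 days the path becomes 31 days.
No other chain overtakes it, so the finish is 31 days.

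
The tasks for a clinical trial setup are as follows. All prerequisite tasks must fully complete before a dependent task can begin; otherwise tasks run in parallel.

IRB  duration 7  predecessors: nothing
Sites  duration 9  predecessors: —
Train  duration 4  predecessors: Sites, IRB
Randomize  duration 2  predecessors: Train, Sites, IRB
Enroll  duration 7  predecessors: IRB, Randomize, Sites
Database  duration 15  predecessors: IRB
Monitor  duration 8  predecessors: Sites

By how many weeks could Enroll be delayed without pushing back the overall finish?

Critical path: IRB→Database = 7+15 = 22, so the finish is 22 weeks.
The longest chain containing Enroll totals 22 weeks.
Float = 22 − 22 = 0.

0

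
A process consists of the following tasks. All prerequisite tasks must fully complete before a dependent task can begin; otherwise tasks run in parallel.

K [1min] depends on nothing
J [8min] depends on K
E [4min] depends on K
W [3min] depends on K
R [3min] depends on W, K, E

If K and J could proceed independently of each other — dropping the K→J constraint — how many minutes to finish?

Original critical path: K→J = 1+8 = 9 ⇒ 9 minutes.
Without K→J, J's earliest start moves from 1 to 0.
After: K→E→R = 1+4+3 = 8 → 8 minutes.

8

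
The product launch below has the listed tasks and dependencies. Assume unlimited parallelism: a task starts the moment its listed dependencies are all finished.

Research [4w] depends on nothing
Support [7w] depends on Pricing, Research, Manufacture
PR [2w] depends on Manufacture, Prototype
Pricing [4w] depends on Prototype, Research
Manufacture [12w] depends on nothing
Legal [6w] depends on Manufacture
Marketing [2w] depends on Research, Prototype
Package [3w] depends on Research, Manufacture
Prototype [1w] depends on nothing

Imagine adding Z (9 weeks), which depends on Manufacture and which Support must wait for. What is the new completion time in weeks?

Originally the project takes 19 weeks.
With Z inserted, Support now waits for max(Pricing, Research, Manufacture, Z).
New critical path: Manufacture→Z→Support = 12+9+7 = 28 ⇒ 28 weeks.

28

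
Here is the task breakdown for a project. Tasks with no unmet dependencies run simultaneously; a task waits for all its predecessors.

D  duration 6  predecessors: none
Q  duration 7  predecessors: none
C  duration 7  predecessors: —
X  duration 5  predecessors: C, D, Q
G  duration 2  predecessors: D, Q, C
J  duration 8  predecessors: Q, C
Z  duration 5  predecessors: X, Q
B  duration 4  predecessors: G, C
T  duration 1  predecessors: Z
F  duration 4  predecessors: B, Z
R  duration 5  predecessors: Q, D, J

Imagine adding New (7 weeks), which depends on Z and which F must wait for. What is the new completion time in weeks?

Originally the project takes 21 weeks.
With New inserted, F now waits for max(B, Z, New).
New critical path: Q→X→Z→New→F = 7+5+5+7+4 = 28 ⇒ 28 weeks.

28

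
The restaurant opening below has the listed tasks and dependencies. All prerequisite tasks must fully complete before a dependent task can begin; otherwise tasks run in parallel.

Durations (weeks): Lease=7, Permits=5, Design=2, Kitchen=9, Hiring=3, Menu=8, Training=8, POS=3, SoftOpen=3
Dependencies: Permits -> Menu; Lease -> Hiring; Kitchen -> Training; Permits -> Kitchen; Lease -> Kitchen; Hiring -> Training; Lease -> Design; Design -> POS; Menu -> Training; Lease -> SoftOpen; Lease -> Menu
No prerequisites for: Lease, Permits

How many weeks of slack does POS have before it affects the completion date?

12

The longest chain is Lease→Kitchen→Training = 7+9+8 = 24; overall finish 24 weeks.
POS finishes as early as 12 and must finish by 24.
So POS can slip 24 − 12 = 12 weeks.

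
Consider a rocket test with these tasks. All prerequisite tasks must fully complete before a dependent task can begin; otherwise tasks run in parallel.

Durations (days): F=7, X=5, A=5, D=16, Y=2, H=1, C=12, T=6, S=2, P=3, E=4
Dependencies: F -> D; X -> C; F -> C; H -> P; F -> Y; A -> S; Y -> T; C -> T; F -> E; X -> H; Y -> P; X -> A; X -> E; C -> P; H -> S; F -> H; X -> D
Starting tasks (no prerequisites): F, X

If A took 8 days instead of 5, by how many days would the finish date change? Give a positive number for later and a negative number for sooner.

0

Actual critical path: F→C→T = 7+12+6 = 25 ⇒ 25 days.
The longest path through A is only 12 days, so A has float 13.
The critical path is still F→C→T; finish is now 25 days.
Change in finish: 25 − 25 = +0 days.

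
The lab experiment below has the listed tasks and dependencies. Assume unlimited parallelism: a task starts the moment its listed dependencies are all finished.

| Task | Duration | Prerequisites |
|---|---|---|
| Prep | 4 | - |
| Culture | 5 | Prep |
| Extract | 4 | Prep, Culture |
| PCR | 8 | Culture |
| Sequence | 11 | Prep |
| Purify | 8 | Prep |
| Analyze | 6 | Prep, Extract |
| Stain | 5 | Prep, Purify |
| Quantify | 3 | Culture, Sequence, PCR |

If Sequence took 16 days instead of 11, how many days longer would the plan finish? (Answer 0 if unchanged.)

3

Baseline: Prep→Culture→PCR→Quantify = 4+5+8+3 = 20 → 20 days.
The longest path through Sequence is only 18 days, so Sequence has float 2.
Now Prep→Sequence→Quantify = 4+16+3 = 23 is longest, so the finish becomes 23 days.
Change in finish: 23 − 20 = +3 days.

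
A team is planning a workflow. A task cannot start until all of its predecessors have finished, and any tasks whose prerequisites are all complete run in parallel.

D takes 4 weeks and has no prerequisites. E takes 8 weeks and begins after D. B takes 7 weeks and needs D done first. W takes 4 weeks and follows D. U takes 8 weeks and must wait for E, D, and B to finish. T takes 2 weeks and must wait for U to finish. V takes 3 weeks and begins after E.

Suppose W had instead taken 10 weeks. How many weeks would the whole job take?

22

Actual critical path: D→E→U→T = 4+8+8+2 = 22 ⇒ 22 weeks.
The longest path through W is only 8 weeks, so W has float 14.
No other chain overtakes it, so the finish is 22 weeks.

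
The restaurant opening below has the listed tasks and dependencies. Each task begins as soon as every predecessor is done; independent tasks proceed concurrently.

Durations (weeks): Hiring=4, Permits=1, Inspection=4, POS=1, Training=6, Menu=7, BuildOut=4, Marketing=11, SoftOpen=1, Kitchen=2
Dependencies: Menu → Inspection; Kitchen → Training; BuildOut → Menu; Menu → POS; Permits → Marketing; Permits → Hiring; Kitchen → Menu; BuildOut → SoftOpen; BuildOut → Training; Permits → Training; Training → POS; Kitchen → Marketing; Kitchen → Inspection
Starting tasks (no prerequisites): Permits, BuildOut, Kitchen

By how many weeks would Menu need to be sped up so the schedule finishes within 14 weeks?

Current finish: 15 weeks; target: 14.
Menu is on every critical path, so each week cut from Menu cuts the finish by one (this holds down to a finish of 13).
Need 15 − 14 = 1 week off Menu → Menu becomes 6 weeks, finish becomes 14.

1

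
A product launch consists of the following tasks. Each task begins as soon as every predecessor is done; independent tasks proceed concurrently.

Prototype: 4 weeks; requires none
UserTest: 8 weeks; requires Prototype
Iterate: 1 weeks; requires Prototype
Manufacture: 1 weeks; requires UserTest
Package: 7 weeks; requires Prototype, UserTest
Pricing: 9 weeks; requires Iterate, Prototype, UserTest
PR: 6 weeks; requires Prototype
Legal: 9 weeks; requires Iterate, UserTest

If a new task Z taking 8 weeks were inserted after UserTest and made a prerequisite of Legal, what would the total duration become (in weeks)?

29

Originally the job takes 21 weeks.
With Z inserted, Legal now waits for max(Iterate, UserTest, Z).
New critical path: Prototype→UserTest→Z→Legal = 4+8+8+9 = 29 ⇒ 29 weeks.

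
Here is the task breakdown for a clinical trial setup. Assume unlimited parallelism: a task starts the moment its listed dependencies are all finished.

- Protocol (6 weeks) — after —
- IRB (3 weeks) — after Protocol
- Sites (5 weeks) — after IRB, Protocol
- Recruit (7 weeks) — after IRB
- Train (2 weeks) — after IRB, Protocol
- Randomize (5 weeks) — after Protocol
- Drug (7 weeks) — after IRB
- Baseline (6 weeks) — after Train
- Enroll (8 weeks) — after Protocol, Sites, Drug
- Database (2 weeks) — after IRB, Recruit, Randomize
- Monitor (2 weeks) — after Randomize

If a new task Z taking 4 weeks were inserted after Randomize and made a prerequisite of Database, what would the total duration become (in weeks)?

Originally the schedule takes 24 weeks.
With Z inserted, Database now waits for max(IRB, Recruit, Randomize, Z).
New critical path: Protocol→IRB→Drug→Enroll = 6+3+7+8 = 24 ⇒ 24 weeks.

24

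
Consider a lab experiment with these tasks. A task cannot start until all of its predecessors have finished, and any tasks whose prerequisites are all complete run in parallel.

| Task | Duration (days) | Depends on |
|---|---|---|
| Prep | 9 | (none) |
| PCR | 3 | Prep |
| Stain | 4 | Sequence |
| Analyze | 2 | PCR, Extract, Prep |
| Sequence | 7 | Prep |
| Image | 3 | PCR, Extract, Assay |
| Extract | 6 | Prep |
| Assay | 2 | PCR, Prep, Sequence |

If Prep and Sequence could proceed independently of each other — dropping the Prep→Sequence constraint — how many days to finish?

Original critical path: Prep→Sequence→Assay→Image = 9+7+2+3 = 21 ⇒ 21 days.
Without Prep→Sequence, Sequence's earliest start moves from 9 to 0.
New critical path: Prep→Extract→Image = 9+6+3 = 18 ⇒ 18 days.

18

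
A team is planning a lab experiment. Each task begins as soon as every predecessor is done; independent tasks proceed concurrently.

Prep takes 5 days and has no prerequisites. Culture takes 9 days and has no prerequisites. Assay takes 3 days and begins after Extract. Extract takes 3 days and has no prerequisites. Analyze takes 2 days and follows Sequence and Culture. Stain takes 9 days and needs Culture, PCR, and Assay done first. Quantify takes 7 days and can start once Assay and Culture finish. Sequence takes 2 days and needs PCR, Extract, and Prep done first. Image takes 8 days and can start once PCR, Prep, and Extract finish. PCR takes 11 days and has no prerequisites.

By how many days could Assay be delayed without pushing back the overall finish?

5

PCR→Stain = 11+9 = 20 sets the makespan at 20 days.
Longest path through Assay: 15 days (earliest finish 6, latest finish 11).
Slack of Assay = 8 − 3 = 5 days.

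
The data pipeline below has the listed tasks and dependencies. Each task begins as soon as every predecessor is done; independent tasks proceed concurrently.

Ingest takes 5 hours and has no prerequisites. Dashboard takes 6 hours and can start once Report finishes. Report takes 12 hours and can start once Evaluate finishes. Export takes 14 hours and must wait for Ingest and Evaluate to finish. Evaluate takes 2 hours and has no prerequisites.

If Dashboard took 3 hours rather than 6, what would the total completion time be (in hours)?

19

As given, the longest chain is Evaluate→Report→Dashboard = 2+12+6 = 20, so the finish is 20 hours.
Since Dashboard is critical, the -3 change carries straight to that chain (now 17 hours).
New critical path: Ingest→Export = 5+14 = 19 ⇒ 19 hours.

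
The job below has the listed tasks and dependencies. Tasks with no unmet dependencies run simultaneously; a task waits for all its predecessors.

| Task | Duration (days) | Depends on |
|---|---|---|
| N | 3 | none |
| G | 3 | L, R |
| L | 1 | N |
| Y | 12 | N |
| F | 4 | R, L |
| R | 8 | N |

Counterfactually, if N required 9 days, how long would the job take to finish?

The binding path is N→R→F = 3+8+4 = 15; finish at 15 days.
Since N is critical, the +6 change carries straight to that chain (now 21 days).
The critical path is still N→R→F; finish is now 21 days.

21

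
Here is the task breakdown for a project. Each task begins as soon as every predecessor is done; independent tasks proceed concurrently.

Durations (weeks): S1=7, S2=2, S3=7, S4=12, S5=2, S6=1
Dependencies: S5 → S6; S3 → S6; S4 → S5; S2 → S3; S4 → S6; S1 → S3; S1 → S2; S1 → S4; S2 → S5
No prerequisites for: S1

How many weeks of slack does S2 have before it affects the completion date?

S1→S4→S5→S6 = 7+12+2+1 = 22 sets the makespan at 22 weeks.
Longest path through S2: 17 weeks (earliest finish 9, latest finish 14).
Slack of S2 = 12 − 7 = 5 weeks.

5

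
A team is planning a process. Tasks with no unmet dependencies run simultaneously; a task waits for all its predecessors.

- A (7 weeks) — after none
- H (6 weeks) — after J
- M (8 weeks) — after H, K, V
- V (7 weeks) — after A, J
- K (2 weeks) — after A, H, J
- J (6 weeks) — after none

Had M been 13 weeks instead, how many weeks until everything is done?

27

Baseline: J→H→K→M = 6+6+2+8 = 22 → 22 weeks.
M is on the critical path; changing it to 13 makes that path 27 weeks.
No other chain overtakes it, so the finish is 27 weeks.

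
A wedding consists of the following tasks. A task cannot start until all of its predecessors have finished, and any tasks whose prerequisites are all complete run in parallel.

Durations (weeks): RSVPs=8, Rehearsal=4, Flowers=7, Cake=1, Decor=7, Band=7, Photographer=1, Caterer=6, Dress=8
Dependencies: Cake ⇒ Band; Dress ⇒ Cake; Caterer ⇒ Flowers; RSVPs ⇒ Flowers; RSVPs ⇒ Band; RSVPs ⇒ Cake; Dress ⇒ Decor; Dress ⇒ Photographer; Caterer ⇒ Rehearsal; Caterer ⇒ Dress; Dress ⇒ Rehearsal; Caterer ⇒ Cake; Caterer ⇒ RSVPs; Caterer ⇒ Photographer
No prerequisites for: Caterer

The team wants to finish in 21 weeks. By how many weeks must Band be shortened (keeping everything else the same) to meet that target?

1

Current finish: 22 weeks; target: 21.
Band is on every critical path, so each week cut from Band cuts the finish by one (this holds down to a finish of 21).
Need 22 − 21 = 1 week off Band → Band becomes 6 weeks, finish becomes 21.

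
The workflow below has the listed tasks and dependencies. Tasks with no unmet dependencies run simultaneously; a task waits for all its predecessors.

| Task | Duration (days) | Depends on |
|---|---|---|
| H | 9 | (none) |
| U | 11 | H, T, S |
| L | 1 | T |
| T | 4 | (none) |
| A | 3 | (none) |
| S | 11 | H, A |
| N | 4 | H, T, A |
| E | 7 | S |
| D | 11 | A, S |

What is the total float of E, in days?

4

H→S→D = 9+11+11 = 31 sets the makespan at 31 days.
The longest chain containing E totals 27 days.
Slack of E = 24 − 20 = 4 days.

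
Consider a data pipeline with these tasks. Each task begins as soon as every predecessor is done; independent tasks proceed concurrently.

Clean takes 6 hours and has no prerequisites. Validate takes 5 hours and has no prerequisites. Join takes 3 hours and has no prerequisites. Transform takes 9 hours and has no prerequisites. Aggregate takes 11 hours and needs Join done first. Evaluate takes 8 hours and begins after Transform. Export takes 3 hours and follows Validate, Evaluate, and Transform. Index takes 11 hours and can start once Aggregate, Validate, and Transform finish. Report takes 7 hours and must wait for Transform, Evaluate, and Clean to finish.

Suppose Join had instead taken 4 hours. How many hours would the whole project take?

26

Critical path before the change: Join→Aggregate→Index = 3+11+11 = 25 giving 25 hours.
Join is on the critical path; changing it to 4 makes that path 26 hours.
No other chain overtakes it, so the finish is 26 hours.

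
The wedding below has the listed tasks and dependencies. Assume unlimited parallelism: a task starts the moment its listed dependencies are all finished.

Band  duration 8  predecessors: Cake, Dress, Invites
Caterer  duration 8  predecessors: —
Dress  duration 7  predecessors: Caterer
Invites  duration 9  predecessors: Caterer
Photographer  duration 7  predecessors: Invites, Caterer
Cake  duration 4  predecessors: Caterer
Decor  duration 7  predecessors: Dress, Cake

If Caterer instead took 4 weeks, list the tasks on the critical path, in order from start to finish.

Caterer, Invites, Band

As given, the longest chain is Caterer→Invites→Band = 8+9+8 = 25, so the finish is 25 weeks.
Caterer is on the critical path; changing it to 4 makes that path 21 weeks.
No other chain overtakes it, so the finish is 21 weeks.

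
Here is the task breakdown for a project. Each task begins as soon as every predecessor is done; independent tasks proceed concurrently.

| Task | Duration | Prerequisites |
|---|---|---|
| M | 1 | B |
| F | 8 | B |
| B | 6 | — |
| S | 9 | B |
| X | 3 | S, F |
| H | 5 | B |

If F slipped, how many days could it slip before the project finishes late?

B→S→X = 6+9+3 = 18 sets the makespan at 18 days.
The longest chain containing F totals 17 days.
Slack of F = 7 − 6 = 1 day.

1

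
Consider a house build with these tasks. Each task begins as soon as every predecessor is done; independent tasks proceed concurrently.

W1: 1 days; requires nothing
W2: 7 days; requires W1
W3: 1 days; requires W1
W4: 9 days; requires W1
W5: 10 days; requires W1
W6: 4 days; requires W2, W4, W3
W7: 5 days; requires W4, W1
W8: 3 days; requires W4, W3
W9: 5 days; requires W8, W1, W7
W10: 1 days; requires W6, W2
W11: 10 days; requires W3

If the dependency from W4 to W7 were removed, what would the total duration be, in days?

Before: longest chain W1→W4→W7→W9 = 1+9+5+5 = 20, finish 20.
Without W4→W7, W7's earliest start moves from 10 to 1.
After: W1→W4→W8→W9 = 1+9+3+5 = 18 → 18 days.

18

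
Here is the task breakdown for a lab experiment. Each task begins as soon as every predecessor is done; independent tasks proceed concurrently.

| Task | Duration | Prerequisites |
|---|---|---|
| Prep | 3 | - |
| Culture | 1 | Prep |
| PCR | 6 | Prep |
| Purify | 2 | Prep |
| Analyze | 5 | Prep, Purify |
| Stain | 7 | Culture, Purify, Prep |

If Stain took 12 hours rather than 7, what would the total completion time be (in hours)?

17

Actual critical path: Prep→Purify→Stain = 3+2+7 = 12 ⇒ 12 hours.
Stain is on the critical path; changing it to 12 makes that path 17 hours.
That remains the longest chain; total 17 hours.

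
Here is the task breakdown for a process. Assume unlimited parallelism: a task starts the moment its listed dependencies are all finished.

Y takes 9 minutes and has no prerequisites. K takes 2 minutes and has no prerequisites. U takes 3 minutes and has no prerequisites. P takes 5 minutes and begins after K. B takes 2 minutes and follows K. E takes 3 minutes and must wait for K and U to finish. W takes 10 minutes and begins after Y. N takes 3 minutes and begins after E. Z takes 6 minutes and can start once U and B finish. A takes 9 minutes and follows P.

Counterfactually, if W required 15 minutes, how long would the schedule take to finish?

Critical path before the change: Y→W = 9+10 = 19 giving 19 minutes.
W is on the critical path; changing it to 15 makes that path 24 minutes.
No other chain overtakes it, so the finish is 24 minutes.

24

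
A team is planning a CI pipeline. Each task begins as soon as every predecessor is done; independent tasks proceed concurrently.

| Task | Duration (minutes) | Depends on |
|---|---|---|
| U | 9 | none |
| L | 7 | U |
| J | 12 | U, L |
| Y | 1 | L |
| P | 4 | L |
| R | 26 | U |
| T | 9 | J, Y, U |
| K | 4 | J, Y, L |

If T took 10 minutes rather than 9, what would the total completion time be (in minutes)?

The binding path is U→L→J→T = 9+7+12+9 = 37; finish at 37 minutes.
Since T is critical, the +1 change carries straight to that chain (now 38 minutes).
The critical path is still U→L→J→T; finish is now 38 minutes.

38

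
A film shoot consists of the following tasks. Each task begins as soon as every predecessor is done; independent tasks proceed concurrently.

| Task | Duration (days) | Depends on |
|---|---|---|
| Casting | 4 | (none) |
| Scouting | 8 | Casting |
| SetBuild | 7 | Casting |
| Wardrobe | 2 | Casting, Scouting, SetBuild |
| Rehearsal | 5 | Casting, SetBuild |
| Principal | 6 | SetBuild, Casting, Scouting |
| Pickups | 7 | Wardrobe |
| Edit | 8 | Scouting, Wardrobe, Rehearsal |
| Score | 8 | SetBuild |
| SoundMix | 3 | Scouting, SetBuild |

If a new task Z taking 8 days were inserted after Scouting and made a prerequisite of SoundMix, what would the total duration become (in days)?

Originally the film shoot takes 24 days.
With Z inserted, SoundMix now waits for max(Scouting, SetBuild, Z).
New critical path: Casting→SetBuild→Rehearsal→Edit = 4+7+5+8 = 24 ⇒ 24 days.

24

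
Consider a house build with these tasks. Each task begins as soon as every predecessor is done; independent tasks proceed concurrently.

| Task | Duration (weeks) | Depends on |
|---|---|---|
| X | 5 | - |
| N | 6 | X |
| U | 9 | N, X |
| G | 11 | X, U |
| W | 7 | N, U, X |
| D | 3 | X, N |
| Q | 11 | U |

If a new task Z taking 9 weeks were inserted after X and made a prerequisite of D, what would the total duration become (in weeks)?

31

Originally the schedule takes 31 weeks.
With Z inserted, D now waits for max(X, N, Z).
New critical path: X→N→U→G = 5+6+9+11 = 31 ⇒ 31 weeks.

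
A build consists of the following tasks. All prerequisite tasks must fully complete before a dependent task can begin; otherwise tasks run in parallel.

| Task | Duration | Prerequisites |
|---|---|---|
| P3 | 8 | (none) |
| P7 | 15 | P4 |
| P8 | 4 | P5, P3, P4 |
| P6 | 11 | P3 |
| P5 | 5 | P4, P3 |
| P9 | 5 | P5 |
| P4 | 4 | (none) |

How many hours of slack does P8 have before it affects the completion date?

The longest chain is P3→P6 = 8+11 = 19; overall finish 19 hours.
Longest path through P8: 17 hours (earliest finish 17, latest finish 19).
Float = 19 − 17 = 2.

2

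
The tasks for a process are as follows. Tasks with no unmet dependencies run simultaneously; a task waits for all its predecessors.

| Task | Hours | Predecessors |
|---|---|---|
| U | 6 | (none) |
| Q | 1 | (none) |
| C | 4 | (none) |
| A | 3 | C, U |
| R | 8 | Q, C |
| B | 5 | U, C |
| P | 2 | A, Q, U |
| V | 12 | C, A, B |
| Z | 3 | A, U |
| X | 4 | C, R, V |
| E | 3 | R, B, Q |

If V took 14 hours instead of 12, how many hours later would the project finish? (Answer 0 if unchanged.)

2

The binding path is U→B→V→X = 6+5+12+4 = 27; finish at 27 hours.
V is on the critical path; changing it to 14 makes that path 29 hours.
The critical path is still U→B→V→X; finish is now 29 hours.
Change in finish: 29 − 27 = +2 hours.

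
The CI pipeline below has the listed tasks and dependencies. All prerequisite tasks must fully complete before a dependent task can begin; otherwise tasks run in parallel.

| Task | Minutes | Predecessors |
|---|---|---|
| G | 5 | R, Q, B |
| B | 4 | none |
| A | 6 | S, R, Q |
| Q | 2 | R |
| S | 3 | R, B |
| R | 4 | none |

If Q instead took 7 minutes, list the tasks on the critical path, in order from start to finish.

R, Q, A

Baseline: R→S→A = 4+3+6 = 13 → 13 minutes.
Q is off the critical path — its longest chain is 12 minutes, giving 1 of slack.
New critical path: R→Q→A = 4+7+6 = 17 ⇒ 17 minutes.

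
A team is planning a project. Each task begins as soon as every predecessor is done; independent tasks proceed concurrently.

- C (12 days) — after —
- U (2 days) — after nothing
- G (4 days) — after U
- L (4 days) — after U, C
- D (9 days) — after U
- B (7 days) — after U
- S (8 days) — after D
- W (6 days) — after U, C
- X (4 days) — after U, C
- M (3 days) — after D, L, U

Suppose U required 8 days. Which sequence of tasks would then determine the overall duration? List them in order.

U, D, S

Baseline: U→D→S = 2+9+8 = 19 → 19 days.
Since U is critical, the +6 change carries straight to that chain (now 25 days).
That remains the longest chain; total 25 days.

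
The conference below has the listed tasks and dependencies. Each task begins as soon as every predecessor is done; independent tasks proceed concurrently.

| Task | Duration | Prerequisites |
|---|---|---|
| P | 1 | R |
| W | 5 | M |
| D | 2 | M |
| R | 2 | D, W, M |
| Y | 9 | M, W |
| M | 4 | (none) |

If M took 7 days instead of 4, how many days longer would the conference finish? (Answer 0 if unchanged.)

3

Critical path before the change: M→W→Y = 4+5+9 = 18 giving 18 days.
M lies on that path, so at 7 days the path becomes 21 days.
That remains the longest chain; total 21 days.
Change in finish: 21 − 18 = +3 days.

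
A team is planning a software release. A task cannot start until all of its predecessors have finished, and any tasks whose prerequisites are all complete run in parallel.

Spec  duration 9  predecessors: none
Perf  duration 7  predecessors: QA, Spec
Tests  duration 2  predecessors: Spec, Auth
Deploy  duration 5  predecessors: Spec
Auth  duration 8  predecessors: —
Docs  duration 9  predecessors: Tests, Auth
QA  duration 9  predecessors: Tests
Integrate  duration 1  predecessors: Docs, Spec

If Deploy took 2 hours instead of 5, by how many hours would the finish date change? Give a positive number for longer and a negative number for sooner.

0

The binding path is Spec→Tests→QA→Perf = 9+2+9+7 = 27; finish at 27 hours.
The longest path through Deploy is only 14 hours, so Deploy has float 13.
No other chain overtakes it, so the finish is 27 hours.
Change in finish: 27 − 27 = +0 hours.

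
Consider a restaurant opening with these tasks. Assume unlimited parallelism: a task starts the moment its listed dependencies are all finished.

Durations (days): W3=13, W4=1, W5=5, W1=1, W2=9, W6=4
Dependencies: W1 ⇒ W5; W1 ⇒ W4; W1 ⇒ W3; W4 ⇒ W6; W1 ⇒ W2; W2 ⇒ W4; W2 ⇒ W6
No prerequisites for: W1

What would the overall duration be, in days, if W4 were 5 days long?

19

The binding path is W1→W2→W4→W6 = 1+9+1+4 = 15; finish at 15 days.
Since W4 is critical, the +4 change carries straight to that chain (now 19 days).
That remains the longest chain; total 19 days.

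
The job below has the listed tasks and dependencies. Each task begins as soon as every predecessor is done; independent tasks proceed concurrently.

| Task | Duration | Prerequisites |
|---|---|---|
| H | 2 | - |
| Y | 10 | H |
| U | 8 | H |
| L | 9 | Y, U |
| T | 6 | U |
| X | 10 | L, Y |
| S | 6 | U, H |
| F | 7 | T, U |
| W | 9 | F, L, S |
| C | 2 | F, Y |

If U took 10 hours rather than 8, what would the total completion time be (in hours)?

34

The binding path is H→U→T→F→W = 2+8+6+7+9 = 32; finish at 32 hours.
U lies on that path, so at 10 hours the path becomes 34 hours.
No other chain overtakes it, so the finish is 34 hours.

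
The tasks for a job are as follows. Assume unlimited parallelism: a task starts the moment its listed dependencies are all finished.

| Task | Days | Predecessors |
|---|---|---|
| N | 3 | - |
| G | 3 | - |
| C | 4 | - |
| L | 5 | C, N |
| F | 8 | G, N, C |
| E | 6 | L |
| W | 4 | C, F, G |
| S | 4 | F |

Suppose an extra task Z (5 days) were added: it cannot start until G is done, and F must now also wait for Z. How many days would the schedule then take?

Originally the schedule takes 16 days.
With Z inserted, F now waits for max(G, N, C, Z).
New critical path: G→Z→F→W = 3+5+8+4 = 20 ⇒ 20 days.

20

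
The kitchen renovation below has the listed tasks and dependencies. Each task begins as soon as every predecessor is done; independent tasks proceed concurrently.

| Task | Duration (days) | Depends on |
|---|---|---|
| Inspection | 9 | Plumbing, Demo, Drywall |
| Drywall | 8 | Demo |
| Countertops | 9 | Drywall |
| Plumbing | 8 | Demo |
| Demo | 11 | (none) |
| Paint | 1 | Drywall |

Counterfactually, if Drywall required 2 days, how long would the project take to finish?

The binding path is Demo→Drywall→Countertops = 11+8+9 = 28; finish at 28 days.
Since Drywall is critical, the -6 change carries straight to that chain (now 22 days).
New critical path: Demo→Plumbing→Inspection = 11+8+9 = 28 ⇒ 28 days.

28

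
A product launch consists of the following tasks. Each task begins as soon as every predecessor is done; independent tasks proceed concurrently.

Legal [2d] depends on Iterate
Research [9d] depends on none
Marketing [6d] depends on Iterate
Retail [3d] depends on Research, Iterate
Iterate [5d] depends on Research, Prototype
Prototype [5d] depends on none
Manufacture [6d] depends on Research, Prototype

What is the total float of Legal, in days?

Research→Iterate→Marketing = 9+5+6 = 20 sets the makespan at 20 days.
Legal finishes as early as 16 and must finish by 20.
Slack of Legal = 18 − 14 = 4 days.

4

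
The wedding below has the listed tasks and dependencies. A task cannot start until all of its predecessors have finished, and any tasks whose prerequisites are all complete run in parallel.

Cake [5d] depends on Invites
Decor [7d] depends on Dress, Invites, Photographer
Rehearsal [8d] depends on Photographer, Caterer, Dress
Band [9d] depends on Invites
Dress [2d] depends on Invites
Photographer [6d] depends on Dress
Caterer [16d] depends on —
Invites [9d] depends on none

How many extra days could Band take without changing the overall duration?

7

The longest chain is Invites→Dress→Photographer→Rehearsal = 9+2+6+8 = 25; overall finish 25 days.
Longest path through Band: 18 days (earliest finish 18, latest finish 25).
Float = 25 − 18 = 7.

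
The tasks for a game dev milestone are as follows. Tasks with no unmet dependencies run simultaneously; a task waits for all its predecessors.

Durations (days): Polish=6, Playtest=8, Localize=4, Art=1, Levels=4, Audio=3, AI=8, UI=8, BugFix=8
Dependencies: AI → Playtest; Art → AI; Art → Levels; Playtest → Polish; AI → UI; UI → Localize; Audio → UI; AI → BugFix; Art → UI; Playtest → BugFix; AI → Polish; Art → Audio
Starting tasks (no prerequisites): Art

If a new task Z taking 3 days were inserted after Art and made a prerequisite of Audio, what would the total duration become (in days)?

Originally the job takes 25 days.
With Z inserted, Audio now waits for max(Art, Z).
New critical path: Art→AI→Playtest→BugFix = 1+8+8+8 = 25 ⇒ 25 days.

25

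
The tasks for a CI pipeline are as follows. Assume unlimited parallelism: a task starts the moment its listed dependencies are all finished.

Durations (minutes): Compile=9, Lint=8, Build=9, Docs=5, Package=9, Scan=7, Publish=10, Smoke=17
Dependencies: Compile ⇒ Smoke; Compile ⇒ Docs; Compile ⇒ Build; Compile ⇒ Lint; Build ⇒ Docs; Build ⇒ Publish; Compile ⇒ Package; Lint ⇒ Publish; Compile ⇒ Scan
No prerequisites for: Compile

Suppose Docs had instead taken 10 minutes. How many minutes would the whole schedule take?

28

Baseline: Compile→Build→Publish = 9+9+10 = 28 → 28 minutes.
Docs has 5 minutes of float (longest path through it is 23).
New critical path: Compile→Build→Docs = 9+9+10 = 28 ⇒ 28 minutes.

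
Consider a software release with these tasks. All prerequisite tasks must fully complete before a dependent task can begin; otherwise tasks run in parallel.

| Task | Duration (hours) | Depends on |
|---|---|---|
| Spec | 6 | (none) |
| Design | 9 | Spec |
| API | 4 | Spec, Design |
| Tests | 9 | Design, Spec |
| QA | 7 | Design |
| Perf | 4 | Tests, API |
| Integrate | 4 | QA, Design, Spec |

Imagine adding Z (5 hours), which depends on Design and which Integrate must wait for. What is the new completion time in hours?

28

Originally the software release takes 28 hours.
With Z inserted, Integrate now waits for max(QA, Design, Spec, Z).
New critical path: Spec→Design→Tests→Perf = 6+9+9+4 = 28 ⇒ 28 hours.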